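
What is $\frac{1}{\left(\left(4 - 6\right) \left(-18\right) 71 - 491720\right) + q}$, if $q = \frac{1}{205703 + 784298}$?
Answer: $- \frac{990001}{484272849163} \approx -2.0443 \cdot 10^{-6}$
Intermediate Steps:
$q = \frac{1}{990001} \approx 1.0101 \cdot 10^{-6}$
$\frac{1}{\left(\left(4 - 6\right) \left(-18\right) 71 - 491720\right) + q} = \frac{1}{\left(\left(4 - 6\right) \left(-18\right) 71 - 491720\right) + \frac{1}{990001}} = \frac{1}{\left(\left(-2\right) \left(-18\right) 71 - 491720\right) + \frac{1}{990001}} = \frac{1}{\left(36 \cdot 71 - 491720\right) + \frac{1}{990001}} = \frac{1}{\left(2556 - 491720\right) + \frac{1}{990001}} = \frac{1}{-489164 + \frac{1}{990001}} = \frac{1}{- \frac{484272849163}{990001}} = - \frac{990001}{484272849163}$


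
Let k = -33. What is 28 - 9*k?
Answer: 325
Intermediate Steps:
28 - 9*k = 28 - 9*(-33) = 28 + 297 = 325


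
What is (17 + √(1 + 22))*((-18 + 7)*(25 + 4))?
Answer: -5423 - 319*√23 ≈ -6952.9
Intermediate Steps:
(17 + √(1 + 22))*((-18 + 7)*(25 + 4)) = (17 + √23)*(-11*29) = (17 + √23)*(-319) = -5423 - 319*√23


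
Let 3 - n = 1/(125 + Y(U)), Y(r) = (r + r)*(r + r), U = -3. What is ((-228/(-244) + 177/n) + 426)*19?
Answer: 271529817/29402 ≈ 9235.1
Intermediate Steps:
Y(r) = 4*r² (Y(r) = (2*r)*(2*r) = 4*r²)
n = 482/161 (n = 3 - 1/(125 + 4*(-3)²) = 3 - 1/(125 + 4*9) = 3 - 1/(125 + 36) = 3 - 1/161 = 482/161 ≈ 2.9938)
((-228/(-244) + 177/n) + 426)*19 = ((-228/(-244) + 177/(482/161)) + 426)*19 = ((-228*(-1/244) + 177*(161/482)) + 426)*19 = ((57/61 + 28497/482) + 426)*19 = (1765791/29402 + 426)*19 = (14291043/29402)*19 = 271529817/29402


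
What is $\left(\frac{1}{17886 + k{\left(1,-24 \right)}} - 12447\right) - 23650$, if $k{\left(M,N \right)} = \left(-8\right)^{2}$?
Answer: $- \frac{647941149}{17950} \approx -36097.0$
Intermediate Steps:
$k{\left(M,N \right)} = 64$
$\left(\frac{1}{17886 + k{\left(1,-24 \right)}} - 12447\right) - 23650 = \left(\frac{1}{17886 + 64} - 12447\right) - 23650 = \left(\frac{1}{17950} - 12447\right) - 23650 = - \frac{223423649}{17950} - 23650 = - \frac{647941149}{17950}$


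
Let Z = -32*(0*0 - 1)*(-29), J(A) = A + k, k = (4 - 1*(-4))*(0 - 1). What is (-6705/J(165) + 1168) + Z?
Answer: 30975/157 ≈ 197.29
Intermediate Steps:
k = -8 (k = (4 + 4)*(-1) = 8*(-1) = -8)
J(A) = -8 + A (J(A) = A - 8 = -8 + A)
Z = -928 (Z = -32*(0 - 1)*(-29) = -32*(-1)*(-29) = 32*(-29) = -928)
(-6705/J(165) + 1168) + Z = (-6705/(-8 + 165) + 1168) - 928 = (-6705/157 + 1168) - 928 = 176671/157 - 928 = 30975/157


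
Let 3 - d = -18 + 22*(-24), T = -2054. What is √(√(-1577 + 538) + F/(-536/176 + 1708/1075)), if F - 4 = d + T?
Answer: √(1222892993850 + 1186733601*I*√1039)/34449 ≈ 32.105 + 0.502*I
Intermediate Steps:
d = 549 (d = 3 - (-18 + 22*(-24)) = 3 - (-18 - 528) = 3 - 1*(-546) = 3 + 546 = 549)
F = -1501 (F = 4 + (549 - 2054) = 4 - 1505 = -1501)
√(√(-1577 + 538) + F/(-536/176 + 1708/1075)) = √(√(-1577 + 538) - 1501/(-536/176 + 1708/1075)) = √(√(-1039) - 1501/(-536*1/176 + 1708*(1/1075))) = √(I*√1039 - 1501/(-67/22 + 1708/1075)) = √(I*√1039 - 1501/(-34449/23650)) = √(I*√1039 - 1501*(-23650/34449)) = √(I*√1039 + 35498650/34449) = √(35498650/34449 + I*√1039)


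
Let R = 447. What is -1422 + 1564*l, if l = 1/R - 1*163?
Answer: -114588674/447 ≈ -2.5635e+5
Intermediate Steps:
l = -72860/447 (l = 1/447 - 1*163 = 1/447 - 163 = -72860/447 ≈ -163.00)
-1422 + 1564*l = -1422 + 1564*(-72860/447) = -1422 - 113953040/447 = -114588674/447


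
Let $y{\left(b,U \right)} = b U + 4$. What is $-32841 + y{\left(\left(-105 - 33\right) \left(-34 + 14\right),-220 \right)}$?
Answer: $-640037$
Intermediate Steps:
$y{\left(b,U \right)} = 4 + U b$ ($y{\left(b,U \right)} = U b + 4 = 4 + U b$)
$-32841 + y{\left(\left(-105 - 33\right) \left(-34 + 14\right),-220 \right)} = -32841 + \left(4 - 220 \left(-105 - 33\right) \left(-34 + 14\right)\right) = -32841 + \left(4 - 220 \left(\left(-138\right) \left(-20\right)\right)\right) = -32841 + \left(4 - 607200\right) = -32841 - 607196 = -640037$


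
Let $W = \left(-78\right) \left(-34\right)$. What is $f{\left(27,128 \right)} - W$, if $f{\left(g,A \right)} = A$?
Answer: $-2524$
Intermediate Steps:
$W = 2652$
$f{\left(27,128 \right)} - W = 128 - 2652 = -2524$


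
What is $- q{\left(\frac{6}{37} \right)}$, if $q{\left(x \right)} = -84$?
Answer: $84$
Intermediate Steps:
$- q{\left(\frac{6}{37} \right)} = \left(-1\right) \left(-84\right) = 84$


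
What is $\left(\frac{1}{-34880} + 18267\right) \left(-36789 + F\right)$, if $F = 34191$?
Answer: $- \frac{827661693741}{17440} \approx -4.7458 \cdot 10^{7}$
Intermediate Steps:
$\left(\frac{1}{-34880} + 18267\right) \left(-36789 + F\right) = \left(\frac{1}{-34880} + 18267\right) \left(-36789 + 34191\right) = \left(- \frac{1}{34880} + 18267\right) \left(-2598\right) = \frac{637152959}{34880} \left(-2598\right) = - \frac{827661693741}{17440}$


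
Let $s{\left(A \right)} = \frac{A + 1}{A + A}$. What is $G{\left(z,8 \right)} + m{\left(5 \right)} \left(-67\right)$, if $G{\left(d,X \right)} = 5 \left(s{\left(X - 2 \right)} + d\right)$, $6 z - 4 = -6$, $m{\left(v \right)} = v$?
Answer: $- \frac{1335}{4} \approx -333.75$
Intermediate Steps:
$s{\left(A \right)} = \frac{1 + A}{2 A}$
$z = - \frac{1}{3}$ ($z = \frac{2}{3} + \frac{1}{6} \left(-6\right) = \frac{2}{3} - 1 = - \frac{1}{3} \approx -0.33333$)
$G{\left(d,X \right)} = 5 d + \frac{5 \left(-1 + X\right)}{2 \left(-2 + X\right)}$ ($G{\left(d,X \right)} = 5 \left(\frac{1 + \left(X - 2\right)}{2 \left(X - 2\right)} + d\right) = 5 \left(\frac{1 + \left(-2 + X\right)}{2 \left(-2 + X\right)} + d\right) = 5 \left(\frac{-1 + X}{2 \left(-2 + X\right)} + d\right) = 5 \left(d + \frac{-1 + X}{2 \left(-2 + X\right)}\right) = 5 d + \frac{5 \left(-1 + X\right)}{2 \left(-2 + X\right)}$)
$G{\left(z,8 \right)} + m{\left(5 \right)} \left(-67\right) = \frac{5 \left(-1 + 8 + 2 \left(- \frac{1}{3}\right) \left(-2 + 8\right)\right)}{2 \left(-2 + 8\right)} + 5 \left(-67\right) = \frac{5 \left(-1 + 8 + 2 \left(- \frac{1}{3}\right) 6\right)}{2 \cdot 6} - 335 = \frac{5}{2} \cdot \frac{1}{6} \left(-1 + 8 - 4\right) - 335 = \frac{5}{2} \cdot \frac{1}{6} \cdot 3 - 335 = \frac{5}{4} - 335 = - \frac{1335}{4}$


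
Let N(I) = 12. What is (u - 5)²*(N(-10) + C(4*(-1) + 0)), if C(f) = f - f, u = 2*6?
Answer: 588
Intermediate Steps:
u = 12
C(f) = 0
(u - 5)²*(N(-10) + C(4*(-1) + 0)) = (12 - 5)²*(12 + 0) = 7²*12 = 49*12 = 588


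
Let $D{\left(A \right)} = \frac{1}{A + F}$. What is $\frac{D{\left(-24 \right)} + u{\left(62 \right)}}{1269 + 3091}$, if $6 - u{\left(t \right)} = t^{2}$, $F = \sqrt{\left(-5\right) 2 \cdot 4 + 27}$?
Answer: $- \frac{1130303}{1284020} - \frac{i \sqrt{13}}{2568040} \approx -0.88028 - 1.404 \cdot 10^{-6} i$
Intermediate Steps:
$F = i \sqrt{13}$ ($F = \sqrt{\left(-10\right) 4 + 27} = \sqrt{-40 + 27} = \sqrt{-13} = i \sqrt{13} \approx 3.6056 i$)
$u{\left(t \right)} = 6 - t^{2}$
$D{\left(A \right)} = \frac{1}{A + i \sqrt{13}}$
$\frac{D{\left(-24 \right)} + u{\left(62 \right)}}{1269 + 3091} = \frac{\frac{1}{-24 + i \sqrt{13}} + \left(6 - 62^{2}\right)}{1269 + 3091} = \frac{\frac{1}{-24 + i \sqrt{13}} + \left(6 - 3844\right)}{4360} = \left(\frac{1}{-24 + i \sqrt{13}} + \left(6 - 3844\right)\right) \frac{1}{4360} = \left(\frac{1}{-24 + i \sqrt{13}} - 3838\right) \frac{1}{4360} = \left(-3838 + \frac{1}{-24 + i \sqrt{13}}\right) \frac{1}{4360} = - \frac{1919}{2180} + \frac{1}{4360 \left(-24 + i \sqrt{13}\right)}$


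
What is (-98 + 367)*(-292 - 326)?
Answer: -166242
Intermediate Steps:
(-98 + 367)*(-292 - 326) = 269*(-618) = -166242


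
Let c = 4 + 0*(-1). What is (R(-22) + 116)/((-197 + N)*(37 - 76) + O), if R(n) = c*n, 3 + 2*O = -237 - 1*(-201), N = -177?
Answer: 56/29133 ≈ 0.0019222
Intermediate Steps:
c = 4 (c = 4 + 0 = 4)
O = -39/2 (O = -3/2 + (-237 - 1*(-201))/2 = -3/2 + (-237 + 201)/2 = -3/2 + (1/2)*(-36) = -3/2 - 18 = -39/2 ≈ -19.500)
R(n) = 4*n
(R(-22) + 116)/((-197 + N)*(37 - 76) + O) = (4*(-22) + 116)/((-197 - 177)*(37 - 76) - 39/2) = (-88 + 116)/(-374*(-39) - 39/2) = 28/(14586 - 39/2) = 28/(29133/2) = 28*(2/29133) = 56/29133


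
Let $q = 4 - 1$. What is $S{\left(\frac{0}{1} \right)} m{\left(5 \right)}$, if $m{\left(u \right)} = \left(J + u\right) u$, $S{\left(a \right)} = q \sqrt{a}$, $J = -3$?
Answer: $0$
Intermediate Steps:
$q = 3$
$S{\left(a \right)} = 3 \sqrt{a}$
$m{\left(u \right)} = u \left(-3 + u\right)$ ($m{\left(u \right)} = \left(-3 + u\right) u = u \left(-3 + u\right)$)
$S{\left(\frac{0}{1} \right)} m{\left(5 \right)} = 3 \sqrt{\frac{0}{1}} \cdot 5 \left(-3 + 5\right) = 3 \sqrt{0 \cdot 1} \cdot 5 \cdot 2 = 3 \sqrt{0} \cdot 10 = 3 \cdot 0 \cdot 10 = 0 \cdot 10 = 0$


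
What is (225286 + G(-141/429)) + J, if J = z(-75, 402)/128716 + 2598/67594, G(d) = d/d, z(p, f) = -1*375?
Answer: 980046962833333/4350214652 ≈ 2.2529e+5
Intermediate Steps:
z(p, f) = -375
G(d) = 1
J = 154528209/4350214652 (J = -375/128716 + 2598/67594 = -375*1/128716 + 2598*(1/67594) = -375/128716 + 1299/33797 = 154528209/4350214652 ≈ 0.035522)
(225286 + G(-141/429)) + J = (225286 + 1) + 154528209/4350214652 = 225287 + 154528209/4350214652 = 980046962833333/4350214652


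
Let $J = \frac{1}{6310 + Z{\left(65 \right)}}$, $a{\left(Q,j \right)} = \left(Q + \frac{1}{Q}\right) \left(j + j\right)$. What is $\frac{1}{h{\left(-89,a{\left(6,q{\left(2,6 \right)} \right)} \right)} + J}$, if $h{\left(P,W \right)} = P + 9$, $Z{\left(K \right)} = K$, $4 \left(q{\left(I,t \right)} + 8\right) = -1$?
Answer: $- \frac{6375}{509999} \approx -0.0125$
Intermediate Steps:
$q{\left(I,t \right)} = - \frac{33}{4}$ ($q{\left(I,t \right)} = -8 + \frac{1}{4} \left(-1\right) = -8 - \frac{1}{4} = - \frac{33}{4}$)
$a{\left(Q,j \right)} = 2 j \left(Q + \frac{1}{Q}\right)$ ($a{\left(Q,j \right)} = \left(Q + \frac{1}{Q}\right) 2 j = 2 j \left(Q + \frac{1}{Q}\right)$)
$h{\left(P,W \right)} = 9 + P$
$J = \frac{1}{6375}$ ($J = \frac{1}{6310 + 65} = \frac{1}{6375} \approx 0.00015686$)
$\frac{1}{h{\left(-89,a{\left(6,q{\left(2,6 \right)} \right)} \right)} + J} = \frac{1}{\left(9 - 89\right) + \frac{1}{6375}} = \frac{1}{-80 + \frac{1}{6375}} = \frac{1}{- \frac{509999}{6375}} = - \frac{6375}{509999}$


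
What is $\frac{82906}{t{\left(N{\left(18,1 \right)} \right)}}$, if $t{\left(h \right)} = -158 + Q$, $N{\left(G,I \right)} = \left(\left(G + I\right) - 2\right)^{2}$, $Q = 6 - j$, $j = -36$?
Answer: $- \frac{41453}{58} \approx -714.71$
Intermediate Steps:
$Q = 42$ ($Q = 6 - -36 = 6 + 36 = 42$)
$N{\left(G,I \right)} = \left(-2 + G + I\right)^{2}$
$t{\left(h \right)} = -116$ ($t{\left(h \right)} = -158 + 42 = -116$)
$\frac{82906}{t{\left(N{\left(18,1 \right)} \right)}} = \frac{82906}{-116} = 82906 \left(- \frac{1}{116}\right) = - \frac{41453}{58}$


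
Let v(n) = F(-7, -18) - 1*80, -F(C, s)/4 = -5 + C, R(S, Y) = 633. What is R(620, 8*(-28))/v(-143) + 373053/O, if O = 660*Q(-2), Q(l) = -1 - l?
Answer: 959993/1760 ≈ 545.45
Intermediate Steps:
O = 660 (O = 660*(-1 - 1*(-2)) = 660*(-1 + 2) = 660*1 = 660)
F(C, s) = 20 - 4*C (F(C, s) = -4*(-5 + C) = 20 - 4*C)
v(n) = -32 (v(n) = (20 - 4*(-7)) - 1*80 = (20 + 28) - 80 = 48 - 80 = -32)
R(620, 8*(-28))/v(-143) + 373053/O = 633/(-32) + 373053/660 = 633*(-1/32) + 373053*(1/660) = -633/32 + 124351/220 = 959993/1760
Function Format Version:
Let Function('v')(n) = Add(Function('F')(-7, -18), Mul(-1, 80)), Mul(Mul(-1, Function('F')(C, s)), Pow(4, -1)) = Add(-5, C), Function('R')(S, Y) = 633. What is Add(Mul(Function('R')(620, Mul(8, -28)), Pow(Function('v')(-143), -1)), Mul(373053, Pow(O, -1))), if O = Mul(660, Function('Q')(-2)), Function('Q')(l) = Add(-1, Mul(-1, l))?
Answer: Rational(959993, 1760) ≈ 545.45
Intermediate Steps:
O = 660 (O = Mul(660, Add(-1, Mul(-1, -2))) = Mul(660, Add(-1, 2)) = Mul(660, 1) = 660)
Function('F')(C, s) = Add(20, Mul(-4, C)) (Function('F')(C, s) = Mul(-4, Add(-5, C)) = Add(20, Mul(-4, C)))
Function('v')(n) = -32 (Function('v')(n) = Add(Add(20, Mul(-4, -7)), Mul(-1, 80)) = Add(Add(20, 28), -80) = Add(48, -80) = -32)
Add(Mul(Function('R')(620, Mul(8, -28)), Pow(Function('v')(-143), -1)), Mul(373053, Pow(O, -1))) = Add(Mul(633, Pow(-32, -1)), Mul(373053, Pow(660, -1))) = Add(Mul(633, Rational(-1, 32)), Mul(373053, Rational(1, 660))) = Add(Rational(-633, 32), Rational(124351, 220)) = Rational(959993, 1760)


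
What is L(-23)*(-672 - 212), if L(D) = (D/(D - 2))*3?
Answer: -60996/25 ≈ -2439.8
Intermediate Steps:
L(D) = 3*D/(-2 + D) (L(D) = (D/(-2 + D))*3 = 3*D/(-2 + D))
L(-23)*(-672 - 212) = (3*(-23)/(-2 - 23))*(-672 - 212) = (3*(-23)/(-25))*(-884) = (3*(-23)*(-1/25))*(-884) = (69/25)*(-884) = -60996/25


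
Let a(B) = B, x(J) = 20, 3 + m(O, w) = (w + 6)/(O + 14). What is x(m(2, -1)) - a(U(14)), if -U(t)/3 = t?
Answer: 62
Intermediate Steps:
m(O, w) = -3 + (6 + w)/(14 + O) (m(O, w) = -3 + (w + 6)/(O + 14) = -3 + (6 + w)/(14 + O))
U(t) = -3*t
x(m(2, -1)) - a(U(14)) = 20 - (-3)*14 = 20 - 1*(-42) = 20 + 42 = 62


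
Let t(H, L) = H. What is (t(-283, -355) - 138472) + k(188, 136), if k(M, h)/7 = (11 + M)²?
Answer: 138452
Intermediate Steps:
k(M, h) = 7*(11 + M)²
(t(-283, -355) - 138472) + k(188, 136) = (-283 - 138472) + 7*(11 + 188)² = -138755 + 7*199² = -138755 + 7*39601 = -138755 + 277207 = 138452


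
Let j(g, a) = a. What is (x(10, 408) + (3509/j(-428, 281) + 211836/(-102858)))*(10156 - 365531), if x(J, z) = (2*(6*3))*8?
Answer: -510880882714375/4817183 ≈ -1.0605e+8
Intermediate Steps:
x(J, z) = 288 (x(J, z) = (2*18)*8 = 36*8 = 288)
(x(10, 408) + (3509/j(-428, 281) + 211836/(-102858)))*(10156 - 365531) = (288 + (3509/281 + 211836/(-102858)))*(10156 - 365531) = (288 + (3509*(1/281) + 211836*(-1/102858)))*(-355375) = (288 + (3509/281 - 35306/17143))*(-355375) = (288 + 50233801/4817183)*(-355375) = (1437582505/4817183)*(-355375) = -510880882714375/4817183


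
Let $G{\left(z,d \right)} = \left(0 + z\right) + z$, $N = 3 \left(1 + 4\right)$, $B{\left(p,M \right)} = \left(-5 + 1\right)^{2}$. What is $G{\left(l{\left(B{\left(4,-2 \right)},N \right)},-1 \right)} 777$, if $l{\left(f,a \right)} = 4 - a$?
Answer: $-17094$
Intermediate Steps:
$B{\left(p,M \right)} = 16$ ($B{\left(p,M \right)} = \left(-4\right)^{2} = 16$)
$N = 15$ ($N = 3 \cdot 5 = 15$)
$G{\left(z,d \right)} = 2 z$ ($G{\left(z,d \right)} = z + z = 2 z$)
$G{\left(l{\left(B{\left(4,-2 \right)},N \right)},-1 \right)} 777 = 2 \left(4 - 15\right) 777 = 2 \left(-11\right) 777 = \left(-22\right) 777 = -17094$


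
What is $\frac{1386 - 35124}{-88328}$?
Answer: $\frac{16869}{44164} \approx 0.38196$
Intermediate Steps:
$\frac{1386 - 35124}{-88328} = \left(1386 - 35124\right) \left(- \frac{1}{88328}\right) = \left(-33738\right) \left(- \frac{1}{88328}\right) = \frac{16869}{44164}$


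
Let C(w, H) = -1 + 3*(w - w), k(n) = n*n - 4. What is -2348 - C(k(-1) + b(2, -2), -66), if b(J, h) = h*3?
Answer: -2347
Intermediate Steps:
b(J, h) = 3*h
k(n) = -4 + n² (k(n) = n² - 4 = -4 + n²)
C(w, H) = -1 (C(w, H) = -1 + 3*0 = -1 + 0 = -1)
-2348 - C(k(-1) + b(2, -2), -66) = -2348 - 1*(-1) = -2348 + 1 = -2347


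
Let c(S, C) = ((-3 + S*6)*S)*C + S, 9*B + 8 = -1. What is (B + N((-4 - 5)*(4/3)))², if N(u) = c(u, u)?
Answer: 116920969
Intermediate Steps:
B = -1 (B = -8/9 + (⅑)*(-1) = -8/9 - ⅑ = -1)
c(S, C) = S + C*S*(-3 + 6*S) (c(S, C) = ((-3 + 6*S)*S)*C + S = (S*(-3 + 6*S))*C + S = C*S*(-3 + 6*S) + S = S + C*S*(-3 + 6*S))
N(u) = u*(1 - 3*u + 6*u²) (N(u) = u*(1 - 3*u + 6*u*u) = u*(1 - 3*u + 6*u²))
(B + N((-4 - 5)*(4/3)))² = (-1 + ((-4 - 5)*(4/3))*(1 - 3*(-4 - 5)*4/3 + 6*((-4 - 5)*(4/3))²))² = (-1 + (-36/3)*(1 - (-27)*4*(⅓) + 6*(-36/3)²))² = (-1 + (-9*4/3)*(1 - (-27)*4/3 + 6*(-9*4/3)²))² = (-1 - 12*(1 - 3*(-12) + 6*(-12)²))² = (-1 - 12*(1 + 36 + 6*144))² = (-1 - 12*(1 + 36 + 864))² = (-1 - 12*901)² = (-1 - 10812)² = (-10813)² = 116920969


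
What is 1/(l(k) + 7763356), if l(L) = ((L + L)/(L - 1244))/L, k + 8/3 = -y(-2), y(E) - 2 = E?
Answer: 1870/14517475717 ≈ 1.2881e-7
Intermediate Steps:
y(E) = 2 + E
k = -8/3 (k = -8/3 - (2 - 2) = -8/3 - 1*0 = -8/3 + 0 = -8/3 ≈ -2.6667)
l(L) = 2/(-1244 + L) (l(L) = ((2*L)/(-1244 + L))/L = (2*L/(-1244 + L))/L = 2/(-1244 + L))
1/(l(k) + 7763356) = 1/(2/(-1244 - 8/3) + 7763356) = 1/(2/(-3740/3) + 7763356) = 1/(2*(-3/3740) + 7763356) = 1/(-3/1870 + 7763356) = 1/(14517475717/1870) = 1870/14517475717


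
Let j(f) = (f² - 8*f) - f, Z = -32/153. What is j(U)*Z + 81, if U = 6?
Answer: 1441/17 ≈ 84.765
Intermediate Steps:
Z = -32/153 (Z = -32*1/153 = -32/153 ≈ -0.20915)
j(f) = f² - 9*f
j(U)*Z + 81 = (6*(-9 + 6))*(-32/153) + 81 = (6*(-3))*(-32/153) + 81 = -18*(-32/153) + 81 = 64/17 + 81 = 1441/17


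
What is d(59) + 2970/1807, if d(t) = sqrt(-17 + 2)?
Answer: 2970/1807 + I*sqrt(15) ≈ 1.6436 + 3.873*I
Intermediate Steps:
d(t) = I*sqrt(15) (d(t) = sqrt(-15) = I*sqrt(15))
d(59) + 2970/1807 = I*sqrt(15) + 2970/1807 = 2970/1807 + I*sqrt(15)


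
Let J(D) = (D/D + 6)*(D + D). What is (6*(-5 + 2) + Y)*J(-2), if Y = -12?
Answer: 840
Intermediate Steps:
J(D) = 14*D (J(D) = (1 + 6)*(2*D) = 7*(2*D) = 14*D)
(6*(-5 + 2) + Y)*J(-2) = (6*(-5 + 2) - 12)*(14*(-2)) = (6*(-3) - 12)*(-28) = (-18 - 12)*(-28) = -30*(-28) = 840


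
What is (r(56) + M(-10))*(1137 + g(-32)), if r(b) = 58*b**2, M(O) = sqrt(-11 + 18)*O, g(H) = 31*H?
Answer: 26373760 - 1450*sqrt(7) ≈ 2.6370e+7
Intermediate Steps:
M(O) = O*sqrt(7) (M(O) = sqrt(7)*O = O*sqrt(7))
(r(56) + M(-10))*(1137 + g(-32)) = (58*56**2 - 10*sqrt(7))*(1137 + 31*(-32)) = (58*3136 - 10*sqrt(7))*(1137 - 992) = (181888 - 10*sqrt(7))*145 = 26373760 - 1450*sqrt(7)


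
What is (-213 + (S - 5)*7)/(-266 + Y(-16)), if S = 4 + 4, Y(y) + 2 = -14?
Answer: 32/47 ≈ 0.68085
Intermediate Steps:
Y(y) = -16 (Y(y) = -2 - 14 = -16)
S = 8
(-213 + (S - 5)*7)/(-266 + Y(-16)) = (-213 + (8 - 5)*7)/(-266 - 16) = (-213 + 3*7)/(-282) = (-213 + 21)*(-1/282) = -192*(-1/282) = 32/47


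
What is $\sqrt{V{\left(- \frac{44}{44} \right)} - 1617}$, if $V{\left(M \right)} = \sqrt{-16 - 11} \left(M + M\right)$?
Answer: $\sqrt{-1617 - 6 i \sqrt{3}} \approx 0.1292 - 40.212 i$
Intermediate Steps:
$V{\left(M \right)} = 6 i M \sqrt{3}$ ($V{\left(M \right)} = \sqrt{-27} \cdot 2 M = 3 i \sqrt{3} \cdot 2 M = 6 i M \sqrt{3}$)
$\sqrt{V{\left(- \frac{44}{44} \right)} - 1617} = \sqrt{6 i \left(- \frac{44}{44}\right) \sqrt{3} - 1617} = \sqrt{6 i \left(\left(-44\right) \frac{1}{44}\right) \sqrt{3} - 1617} = \sqrt{6 i \left(-1\right) \sqrt{3} - 1617} = \sqrt{- 6 i \sqrt{3} - 1617} = \sqrt{-1617 - 6 i \sqrt{3}}$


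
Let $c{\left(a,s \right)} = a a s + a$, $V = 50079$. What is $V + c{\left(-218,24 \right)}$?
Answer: $1190437$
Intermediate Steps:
$c{\left(a,s \right)} = a + s a^{2}$ ($c{\left(a,s \right)} = a^{2} s + a = s a^{2} + a = a + s a^{2}$)
$V + c{\left(-218,24 \right)} = 50079 - 218 \left(1 - 5232\right) = 50079 - -1140358 = 50079 + 1140358 = 1190437$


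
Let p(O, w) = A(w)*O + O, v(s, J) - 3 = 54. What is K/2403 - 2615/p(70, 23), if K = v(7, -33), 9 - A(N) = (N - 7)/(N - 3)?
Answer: -2082379/515844 ≈ -4.0368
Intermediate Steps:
v(s, J) = 57 (v(s, J) = 3 + 54 = 57)
A(N) = 9 - (-7 + N)/(-3 + N) (A(N) = 9 - (N - 7)/(N - 3) = 9 - (-7 + N)/(-3 + N))
p(O, w) = O + 4*O*(-5 + 2*w)/(-3 + w) (p(O, w) = (4*(-5 + 2*w)/(-3 + w))*O + O = 4*O*(-5 + 2*w)/(-3 + w) + O = O + 4*O*(-5 + 2*w)/(-3 + w))
K = 57
K/2403 - 2615/p(70, 23) = 57/2403 - 2615*(-3 + 23)/(70*(-23 + 9*23)) = 57*(1/2403) - 2615*2/(7*(-23 + 207)) = 19/801 - 2615/(70*(1/20)*184) = 19/801 - 2615/644 = -2082379/515844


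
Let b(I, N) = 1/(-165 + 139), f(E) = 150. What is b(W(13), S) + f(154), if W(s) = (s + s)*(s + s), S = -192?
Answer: 3899/26 ≈ 149.96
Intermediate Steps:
W(s) = 4*s² (W(s) = (2*s)*(2*s) = 4*s²)
b(I, N) = -1/26 (b(I, N) = 1/(-26) = -1/26)
b(W(13), S) + f(154) = -1/26 + 150 = 3899/26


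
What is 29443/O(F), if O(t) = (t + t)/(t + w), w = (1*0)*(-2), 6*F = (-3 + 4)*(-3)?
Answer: 29443/2 ≈ 14722.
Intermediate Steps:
F = -½ (F = ((-3 + 4)*(-3))/6 = (1*(-3))/6 = (⅙)*(-3) = -½ ≈ -0.50000)
w = 0 (w = 0*(-2) = 0)
O(t) = 2 (O(t) = (t + t)/(t + 0) = (2*t)/t = 2)
29443/O(F) = 29443/2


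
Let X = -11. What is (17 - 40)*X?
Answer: 253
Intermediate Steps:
(17 - 40)*X = (17 - 40)*(-11) = -23*(-11) = 253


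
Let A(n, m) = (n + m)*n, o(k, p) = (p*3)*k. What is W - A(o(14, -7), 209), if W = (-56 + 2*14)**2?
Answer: -24206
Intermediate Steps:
o(k, p) = 3*k*p (o(k, p) = (3*p)*k = 3*k*p)
W = 784 (W = (-56 + 28)**2 = (-28)**2 = 784)
A(n, m) = n*(m + n) (A(n, m) = (m + n)*n = n*(m + n))
W - A(o(14, -7), 209) = 784 - 3*14*(-7)*(209 + 3*14*(-7)) = 784 - (-294)*(209 - 294) = 784 - (-294)*(-85) = 784 - 1*24990 = 784 - 24990 = -24206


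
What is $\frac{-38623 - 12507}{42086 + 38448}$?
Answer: $- \frac{25565}{40267} \approx -0.63489$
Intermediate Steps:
$\frac{-38623 - 12507}{42086 + 38448} = - \frac{51130}{80534} = \left(-51130\right) \frac{1}{80534} = - \frac{25565}{40267}$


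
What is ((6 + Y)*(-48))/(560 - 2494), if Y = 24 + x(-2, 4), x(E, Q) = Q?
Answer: 816/967 ≈ 0.84385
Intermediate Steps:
Y = 28 (Y = 24 + 4 = 28)
((6 + Y)*(-48))/(560 - 2494) = ((6 + 28)*(-48))/(560 - 2494) = (34*(-48))/(-1934) = -1632*(-1/1934) = 816/967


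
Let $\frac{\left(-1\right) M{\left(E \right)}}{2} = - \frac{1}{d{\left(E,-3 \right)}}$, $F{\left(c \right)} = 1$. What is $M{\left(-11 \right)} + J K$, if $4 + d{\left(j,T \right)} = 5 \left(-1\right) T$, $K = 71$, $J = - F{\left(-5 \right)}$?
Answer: $- \frac{779}{11} \approx -70.818$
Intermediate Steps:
$J = -1$ ($J = \left(-1\right) 1 = -1$)
$d{\left(j,T \right)} = -4 - 5 T$ ($d{\left(j,T \right)} = -4 + 5 \left(-1\right) T = -4 - 5 T$)
$M{\left(E \right)} = \frac{2}{11}$ ($M{\left(E \right)} = - 2 \left(- \frac{1}{-4 - -15}\right) = - 2 \left(- \frac{1}{-4 + 15}\right) = - 2 \left(- \frac{1}{11}\right) = - 2 \left(\left(-1\right) \frac{1}{11}\right) = \left(-2\right) \left(- \frac{1}{11}\right) = \frac{2}{11}$)
$M{\left(-11 \right)} + J K = \frac{2}{11} - 71 = - \frac{779}{11}$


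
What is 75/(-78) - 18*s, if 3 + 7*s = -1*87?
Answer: 41945/182 ≈ 230.47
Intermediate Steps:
s = -90/7 (s = -3/7 + (-1*87)/7 = -3/7 + (⅐)*(-87) = -3/7 - 87/7 = -90/7 ≈ -12.857)
75/(-78) - 18*s = 75/(-78) - 18*(-90/7) = 75*(-1/78) + 1620/7 = -25/26 + 1620/7 = 41945/182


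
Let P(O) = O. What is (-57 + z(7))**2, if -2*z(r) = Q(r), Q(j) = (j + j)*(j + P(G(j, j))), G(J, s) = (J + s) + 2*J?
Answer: 91204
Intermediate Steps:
G(J, s) = s + 3*J
Q(j) = 10*j**2 (Q(j) = (j + j)*(j + (j + 3*j)) = (2*j)*(j + 4*j) = (2*j)*(5*j) = 10*j**2)
z(r) = -5*r**2
(-57 + z(7))**2 = (-57 - 5*7**2)**2 = (-57 - 5*49)**2 = (-57 - 245)**2 = (-302)**2 = 91204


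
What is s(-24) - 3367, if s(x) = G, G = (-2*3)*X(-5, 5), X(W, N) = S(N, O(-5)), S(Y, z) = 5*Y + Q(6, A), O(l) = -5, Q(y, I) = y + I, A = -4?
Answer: -3529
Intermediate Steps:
Q(y, I) = I + y
S(Y, z) = 2 + 5*Y (S(Y, z) = 5*Y + (-4 + 6) = 5*Y + 2 = 2 + 5*Y)
X(W, N) = 2 + 5*N
G = -162 (G = (-2*3)*(2 + 5*5) = -6*(2 + 25) = -6*27 = -162)
s(x) = -162
s(-24) - 3367 = -162 - 3367 = -3529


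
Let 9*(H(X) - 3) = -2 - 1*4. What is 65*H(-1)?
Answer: 455/3 ≈ 151.67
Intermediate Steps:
H(X) = 7/3 (H(X) = 3 + (-2 - 1*4)/9 = 3 + (-2 - 4)/9 = 3 + (⅑)*(-6) = 3 - ⅔ = 7/3)
65*H(-1) = 65*(7/3) = 455/3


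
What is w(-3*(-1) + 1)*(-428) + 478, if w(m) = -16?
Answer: 7326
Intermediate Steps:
w(-3*(-1) + 1)*(-428) + 478 = -16*(-428) + 478 = 6848 + 478 = 7326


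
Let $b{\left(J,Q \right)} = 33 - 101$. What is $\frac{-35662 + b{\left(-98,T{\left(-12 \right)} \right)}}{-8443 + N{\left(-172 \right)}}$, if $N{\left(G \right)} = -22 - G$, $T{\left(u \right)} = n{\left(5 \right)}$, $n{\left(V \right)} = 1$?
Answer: $\frac{35730}{8293} \approx 4.3085$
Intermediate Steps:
$T{\left(u \right)} = 1$
$b{\left(J,Q \right)} = -68$
$\frac{-35662 + b{\left(-98,T{\left(-12 \right)} \right)}}{-8443 + N{\left(-172 \right)}} = \frac{-35662 - 68}{-8443 - -150} = - \frac{35730}{-8443 + \left(-22 + 172\right)} = - \frac{35730}{-8443 + 150} = - \frac{35730}{-8293} = \left(-35730\right) \left(- \frac{1}{8293}\right) = \frac{35730}{8293}$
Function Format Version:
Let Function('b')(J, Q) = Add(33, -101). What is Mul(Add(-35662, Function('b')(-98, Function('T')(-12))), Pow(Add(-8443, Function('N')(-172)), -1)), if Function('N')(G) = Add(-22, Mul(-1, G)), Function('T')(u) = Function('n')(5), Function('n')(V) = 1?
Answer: Rational(35730, 8293) ≈ 4.3085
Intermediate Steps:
Function('T')(u) = 1
Function('b')(J, Q) = -68
Mul(Add(-35662, Function('b')(-98, Function('T')(-12))), Pow(Add(-8443, Function('N')(-172)), -1)) = Mul(Add(-35662, -68), Pow(Add(-8443, Add(-22, Mul(-1, -172))), -1)) = Mul(-35730, Pow(Add(-8443, Add(-22, 172)), -1)) = Mul(-35730, Pow(Add(-8443, 150), -1)) = Mul(-35730, Pow(-8293, -1)) = Mul(-35730, Rational(-1, 8293)) = Rational(35730, 8293)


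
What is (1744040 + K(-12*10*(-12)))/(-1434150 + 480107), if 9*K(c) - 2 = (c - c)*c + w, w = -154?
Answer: -15696208/8586387 ≈ -1.8280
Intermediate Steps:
K(c) = -152/9 (K(c) = 2/9 + ((c - c)*c - 154)/9 = 2/9 + (0*c - 154)/9 = 2/9 + (0 - 154)/9 = 2/9 + (1/9)*(-154) = 2/9 - 154/9 = -152/9)
(1744040 + K(-12*10*(-12)))/(-1434150 + 480107) = (1744040 - 152/9)/(-1434150 + 480107) = (15696208/9)/(-954043) = (15696208/9)*(-1/954043) = -15696208/8586387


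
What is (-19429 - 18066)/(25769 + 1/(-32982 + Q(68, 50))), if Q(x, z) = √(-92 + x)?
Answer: -1051053704416811850/722352390378699313 - 74990*I*√6/722352390378699313 ≈ -1.455 - 2.5429e-13*I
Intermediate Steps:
(-19429 - 18066)/(25769 + 1/(-32982 + Q(68, 50))) = (-19429 - 18066)/(25769 + 1/(-32982 + √(-92 + 68))) = -37495/(25769 + 1/(-32982 + √(-24))) = -37495/(25769 + 1/(-32982 + 2*I*√6))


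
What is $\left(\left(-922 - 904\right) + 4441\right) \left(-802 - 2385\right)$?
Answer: $-8334005$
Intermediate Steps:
$\left(\left(-922 - 904\right) + 4441\right) \left(-802 - 2385\right) = \left(-1826 + 4441\right) \left(-3187\right) = 2615 \left(-3187\right) = -8334005$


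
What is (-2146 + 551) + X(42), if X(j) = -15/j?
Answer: -22335/14 ≈ -1595.4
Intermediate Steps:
(-2146 + 551) + X(42) = (-2146 + 551) - 15/42 = -1595 - 15*1/42 = -1595 - 5/14 = -22335/14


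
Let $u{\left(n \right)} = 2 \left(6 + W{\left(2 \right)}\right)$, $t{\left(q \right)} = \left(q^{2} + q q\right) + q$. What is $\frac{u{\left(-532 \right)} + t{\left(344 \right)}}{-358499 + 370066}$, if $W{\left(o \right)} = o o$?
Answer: $\frac{237036}{11567} \approx 20.492$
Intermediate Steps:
$t{\left(q \right)} = q + 2 q^{2}$ ($t{\left(q \right)} = \left(q^{2} + q^{2}\right) + q = 2 q^{2} + q = q + 2 q^{2}$)
$W{\left(o \right)} = o^{2}$
$u{\left(n \right)} = 20$ ($u{\left(n \right)} = 2 \left(6 + 2^{2}\right) = 2 \left(6 + 4\right) = 2 \cdot 10 = 20$)
$\frac{u{\left(-532 \right)} + t{\left(344 \right)}}{-358499 + 370066} = \frac{20 + 344 \left(1 + 2 \cdot 344\right)}{-358499 + 370066} = \frac{20 + 344 \left(1 + 688\right)}{11567} = \left(20 + 344 \cdot 689\right) \frac{1}{11567} = \left(20 + 237016\right) \frac{1}{11567} = 237036 \cdot \frac{1}{11567} = \frac{237036}{11567}$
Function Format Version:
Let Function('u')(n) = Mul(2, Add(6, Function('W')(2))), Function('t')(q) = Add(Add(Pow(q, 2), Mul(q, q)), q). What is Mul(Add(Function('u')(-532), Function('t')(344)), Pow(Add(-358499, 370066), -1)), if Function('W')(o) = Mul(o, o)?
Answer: Rational(237036, 11567) ≈ 20.492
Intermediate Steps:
Function('t')(q) = Add(q, Mul(2, Pow(q, 2))) (Function('t')(q) = Add(Add(Pow(q, 2), Pow(q, 2)), q) = Add(Mul(2, Pow(q, 2)), q) = Add(q, Mul(2, Pow(q, 2))))
Function('W')(o) = Pow(o, 2)
Function('u')(n) = 20 (Function('u')(n) = Mul(2, Add(6, Pow(2, 2))) = Mul(2, Add(6, 4)) = Mul(2, 10) = 20)
Mul(Add(Function('u')(-532), Function('t')(344)), Pow(Add(-358499, 370066), -1)) = Mul(Add(20, Mul(344, Add(1, Mul(2, 344)))), Pow(Add(-358499, 370066), -1)) = Mul(Add(20, Mul(344, Add(1, 688))), Pow(11567, -1)) = Mul(Add(20, Mul(344, 689)), Rational(1, 11567)) = Mul(Add(20, 237016), Rational(1, 11567)) = Mul(237036, Rational(1, 11567)) = Rational(237036, 11567)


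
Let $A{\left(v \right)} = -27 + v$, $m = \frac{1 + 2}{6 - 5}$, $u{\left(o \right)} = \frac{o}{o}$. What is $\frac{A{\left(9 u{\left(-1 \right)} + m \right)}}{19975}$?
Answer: $- \frac{3}{3995} \approx -0.00075094$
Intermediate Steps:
$u{\left(o \right)} = 1$
$m = 3$ ($m = \frac{3}{1} = 3 \cdot 1 = 3$)
$\frac{A{\left(9 u{\left(-1 \right)} + m \right)}}{19975} = \frac{-27 + \left(9 \cdot 1 + 3\right)}{19975} = \left(-27 + \left(9 + 3\right)\right) \frac{1}{19975} = \left(-27 + 12\right) \frac{1}{19975} = \left(-15\right) \frac{1}{19975} = - \frac{3}{3995}$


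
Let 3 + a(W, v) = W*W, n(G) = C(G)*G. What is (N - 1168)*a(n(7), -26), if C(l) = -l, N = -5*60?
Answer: -3520264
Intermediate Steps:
N = -300
n(G) = -G**2 (n(G) = (-G)*G = -G**2)
a(W, v) = -3 + W**2 (a(W, v) = -3 + W*W = -3 + W**2)
(N - 1168)*a(n(7), -26) = (-300 - 1168)*(-3 + (-1*7**2)**2) = -1468*(-3 + (-1*49)**2) = -1468*(-3 + (-49)**2) = -1468*(-3 + 2401) = -1468*2398 = -3520264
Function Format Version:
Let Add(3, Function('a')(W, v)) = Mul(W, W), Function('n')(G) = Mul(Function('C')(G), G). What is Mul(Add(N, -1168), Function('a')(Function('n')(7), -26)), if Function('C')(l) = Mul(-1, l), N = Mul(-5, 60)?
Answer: -3520264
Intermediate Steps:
N = -300
Function('n')(G) = Mul(-1, Pow(G, 2)) (Function('n')(G) = Mul(Mul(-1, G), G) = Mul(-1, Pow(G, 2)))
Function('a')(W, v) = Add(-3, Pow(W, 2)) (Function('a')(W, v) = Add(-3, Mul(W, W)) = Add(-3, Pow(W, 2)))
Mul(Add(N, -1168), Function('a')(Function('n')(7), -26)) = Mul(Add(-300, -1168), Add(-3, Pow(Mul(-1, Pow(7, 2)), 2))) = Mul(-1468, Add(-3, Pow(Mul(-1, 49), 2))) = Mul(-1468, Add(-3, Pow(-49, 2))) = Mul(-1468, Add(-3, 2401)) = Mul(-1468, 2398) = -3520264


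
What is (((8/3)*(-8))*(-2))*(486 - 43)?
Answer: 56704/3 ≈ 18901.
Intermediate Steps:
(((8/3)*(-8))*(-2))*(486 - 43) = (((8*(⅓))*(-8))*(-2))*443 = (((8/3)*(-8))*(-2))*443 = -64/3*(-2)*443 = (128/3)*443 = 56704/3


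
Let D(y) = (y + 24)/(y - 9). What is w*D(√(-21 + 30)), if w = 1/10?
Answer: -9/20 ≈ -0.45000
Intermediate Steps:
w = ⅒ ≈ 0.10000
D(y) = (24 + y)/(-9 + y)
w*D(√(-21 + 30)) = ((24 + √(-21 + 30))/(-9 + √(-21 + 30)))/10 = ((24 + √9)/(-9 + √9))/10 = ((24 + 3)/(-9 + 3))/10 = (27/(-6))/10 = (-⅙*27)/10 = (⅒)*(-9/2) = -9/20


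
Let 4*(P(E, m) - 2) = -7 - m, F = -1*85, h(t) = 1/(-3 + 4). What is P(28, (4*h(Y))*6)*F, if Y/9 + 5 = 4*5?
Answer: 1955/4 ≈ 488.75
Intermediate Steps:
Y = 135 (Y = -45 + 9*(4*5) = -45 + 9*20 = -45 + 180 = 135)
h(t) = 1 (h(t) = 1/1 = 1)
F = -85
P(E, m) = 1/4 - m/4 (P(E, m) = 2 + (-7 - m)/4 = 2 + (-7/4 - m/4) = 1/4 - m/4)
P(28, (4*h(Y))*6)*F = (1/4 - 4*1*6/4)*(-85) = (1/4 - 6)*(-85) = -23/4*(-85) = 1955/4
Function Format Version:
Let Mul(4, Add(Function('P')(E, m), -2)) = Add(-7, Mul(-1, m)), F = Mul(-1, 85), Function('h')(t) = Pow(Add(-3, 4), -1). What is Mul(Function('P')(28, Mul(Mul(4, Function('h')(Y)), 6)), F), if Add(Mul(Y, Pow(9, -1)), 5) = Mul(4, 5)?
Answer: Rational(1955, 4) ≈ 488.75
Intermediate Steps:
Y = 135 (Y = Add(-45, Mul(9, Mul(4, 5))) = Add(-45, Mul(9, 20)) = Add(-45, 180) = 135)
Function('h')(t) = 1 (Function('h')(t) = Pow(1, -1) = 1)
F = -85
Function('P')(E, m) = Add(Rational(1, 4), Mul(Rational(-1, 4), m)) (Function('P')(E, m) = Add(2, Mul(Rational(1, 4), Add(-7, Mul(-1, m)))) = Add(2, Add(Rational(-7, 4), Mul(Rational(-1, 4), m))) = Add(Rational(1, 4), Mul(Rational(-1, 4), m)))
Mul(Function('P')(28, Mul(Mul(4, Function('h')(Y)), 6)), F) = Mul(Add(Rational(1, 4), Mul(Rational(-1, 4), Mul(Mul(4, 1), 6))), -85) = Mul(Add(Rational(1, 4), Mul(Rational(-1, 4), Mul(4, 6))), -85) = Mul(Add(Rational(1, 4), Mul(Rational(-1, 4), 24)), -85) = Mul(Add(Rational(1, 4), -6), -85) = Mul(Rational(-23, 4), -85) = Rational(1955, 4)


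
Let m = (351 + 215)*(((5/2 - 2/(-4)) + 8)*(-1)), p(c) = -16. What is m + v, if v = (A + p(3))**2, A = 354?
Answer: 108018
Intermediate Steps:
m = -6226 (m = 566*(((5*(1/2) - 2*(-1/4)) + 8)*(-1)) = 566*(((5/2 + 1/2) + 8)*(-1)) = 566*((3 + 8)*(-1)) = 566*(11*(-1)) = 566*(-11) = -6226)
v = 114244 (v = (354 - 16)**2 = 338**2 = 114244)
m + v = -6226 + 114244 = 108018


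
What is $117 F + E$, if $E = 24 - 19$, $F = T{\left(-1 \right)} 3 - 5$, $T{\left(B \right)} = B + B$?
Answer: $-1282$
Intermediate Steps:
$T{\left(B \right)} = 2 B$
$F = -11$ ($F = 2 \left(-1\right) 3 - 5 = \left(-2\right) 3 - 5 = -6 - 5 = -11$)
$E = 5$
$117 F + E = 117 \left(-11\right) + 5 = -1287 + 5 = -1282$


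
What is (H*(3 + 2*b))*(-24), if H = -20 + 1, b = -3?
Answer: -1368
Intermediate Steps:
H = -19
(H*(3 + 2*b))*(-24) = -19*(3 + 2*(-3))*(-24) = -19*(3 - 6)*(-24) = -19*(-3)*(-24) = 57*(-24) = -1368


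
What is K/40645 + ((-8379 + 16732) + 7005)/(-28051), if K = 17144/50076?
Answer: -7814563940704/14273323712505 ≈ -0.54749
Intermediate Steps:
K = 4286/12519 (K = 17144*(1/50076) = 4286/12519 ≈ 0.34236)
K/40645 + ((-8379 + 16732) + 7005)/(-28051) = (4286/12519)/40645 + ((-8379 + 16732) + 7005)/(-28051) = (4286/12519)*(1/40645) + (8353 + 7005)*(-1/28051) = 4286/508834755 + 15358*(-1/28051) = 4286/508834755 - 15358/28051 = -7814563940704/14273323712505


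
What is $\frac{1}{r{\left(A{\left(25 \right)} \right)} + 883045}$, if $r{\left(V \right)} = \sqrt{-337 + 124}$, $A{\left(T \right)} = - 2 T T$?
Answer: $\frac{883045}{779768472238} - \frac{i \sqrt{213}}{779768472238} \approx 1.1324 \cdot 10^{-6} - 1.8716 \cdot 10^{-11} i$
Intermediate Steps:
$A{\left(T \right)} = - 2 T^{2}$
$r{\left(V \right)} = i \sqrt{213}$ ($r{\left(V \right)} = \sqrt{-213} = i \sqrt{213}$)
$\frac{1}{r{\left(A{\left(25 \right)} \right)} + 883045} = \frac{1}{i \sqrt{213} + 883045} = \frac{1}{883045 + i \sqrt{213}}$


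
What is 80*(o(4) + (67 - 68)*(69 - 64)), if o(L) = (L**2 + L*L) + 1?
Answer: 2240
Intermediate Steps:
o(L) = 1 + 2*L**2 (o(L) = (L**2 + L**2) + 1 = 2*L**2 + 1 = 1 + 2*L**2)
80*(o(4) + (67 - 68)*(69 - 64)) = 80*((1 + 2*4**2) + (67 - 68)*(69 - 64)) = 80*((1 + 2*16) - 1*5) = 80*((1 + 32) - 5) = 80*(33 - 5) = 80*28 = 2240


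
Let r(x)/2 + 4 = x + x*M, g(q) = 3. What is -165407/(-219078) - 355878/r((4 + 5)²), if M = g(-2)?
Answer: -19464795001/35052480 ≈ -555.30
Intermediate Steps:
M = 3
r(x) = -8 + 8*x (r(x) = -8 + 2*(x + x*3) = -8 + 2*(x + 3*x) = -8 + 2*(4*x) = -8 + 8*x)
-165407/(-219078) - 355878/r((4 + 5)²) = -165407/(-219078) - 355878/(-8 + 8*(4 + 5)²) = -165407*(-1/219078) - 355878/(-8 + 8*9²) = 165407/219078 - 355878/(-8 + 8*81) = 165407/219078 - 355878/(-8 + 648) = 165407/219078 - 355878/640 = 165407/219078 - 355878*1/640 = 165407/219078 - 177939/320 = -19464795001/35052480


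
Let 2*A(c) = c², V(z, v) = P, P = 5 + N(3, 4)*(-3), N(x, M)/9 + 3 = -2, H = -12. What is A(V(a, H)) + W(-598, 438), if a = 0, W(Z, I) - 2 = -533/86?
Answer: 842439/86 ≈ 9795.8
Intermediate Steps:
N(x, M) = -45 (N(x, M) = -27 + 9*(-2) = -27 - 18 = -45)
P = 140 (P = 5 - 45*(-3) = 5 + 135 = 140)
W(Z, I) = -361/86 (W(Z, I) = 2 - 533/86 = -361/86)
V(z, v) = 140
A(c) = c²/2
A(V(a, H)) + W(-598, 438) = (½)*140² - 361/86 = (½)*19600 - 361/86 = 9800 - 361/86 = 842439/86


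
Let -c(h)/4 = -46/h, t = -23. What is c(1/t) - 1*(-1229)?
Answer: -3003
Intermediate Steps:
c(h) = 184/h (c(h) = -(-184)/h = 184/h)
c(1/t) - 1*(-1229) = 184/(1/(-23)) - 1*(-1229) = 184/(-1/23) + 1229 = 184*(-23) + 1229 = -4232 + 1229 = -3003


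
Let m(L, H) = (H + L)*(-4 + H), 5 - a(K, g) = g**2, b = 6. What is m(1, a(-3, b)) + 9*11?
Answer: 1149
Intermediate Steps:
a(K, g) = 5 - g**2
m(L, H) = (-4 + H)*(H + L)
m(1, a(-3, b)) + 9*11 = ((5 - 1*6**2)**2 - 4*(5 - 1*6**2) - 4*1 + (5 - 1*6**2)*1) + 9*11 = ((5 - 1*36)**2 - 4*(5 - 1*36) - 4 + (5 - 1*36)*1) + 99 = ((5 - 36)**2 - 4*(5 - 36) - 4 + (5 - 36)*1) + 99 = ((-31)**2 - 4*(-31) - 4 - 31*1) + 99 = (961 + 124 - 4 - 31) + 99 = 1050 + 99 = 1149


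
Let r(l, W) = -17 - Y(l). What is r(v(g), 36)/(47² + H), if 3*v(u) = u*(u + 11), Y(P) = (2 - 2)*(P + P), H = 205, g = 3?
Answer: -1/142 ≈ -0.0070423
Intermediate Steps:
Y(P) = 0 (Y(P) = 0*(2*P) = 0)
v(u) = u*(11 + u)/3 (v(u) = (u*(u + 11))/3 = (u*(11 + u))/3 = u*(11 + u)/3)
r(l, W) = -17 (r(l, W) = -17 - 1*0 = -17 + 0 = -17)
r(v(g), 36)/(47² + H) = -17/(47² + 205) = -17/(2209 + 205) = -17/2414 = -17*1/2414 = -1/142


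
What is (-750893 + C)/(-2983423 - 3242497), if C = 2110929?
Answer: -340009/1556480 ≈ -0.21845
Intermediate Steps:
(-750893 + C)/(-2983423 - 3242497) = (-750893 + 2110929)/(-2983423 - 3242497) = 1360036/(-6225920) = 1360036*(-1/6225920) = -340009/1556480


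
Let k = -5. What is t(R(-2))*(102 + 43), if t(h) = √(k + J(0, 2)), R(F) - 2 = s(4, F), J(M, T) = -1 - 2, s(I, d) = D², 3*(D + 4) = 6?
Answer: 290*I*√2 ≈ 410.12*I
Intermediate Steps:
D = -2 (D = -4 + (⅓)*6 = -4 + 2 = -2)
s(I, d) = 4 (s(I, d) = (-2)² = 4)
J(M, T) = -3
R(F) = 6 (R(F) = 2 + 4 = 6)
t(h) = 2*I*√2 (t(h) = √(-5 - 3) = √(-8) = 2*I*√2)
t(R(-2))*(102 + 43) = (2*I*√2)*(102 + 43) = (2*I*√2)*145 = 290*I*√2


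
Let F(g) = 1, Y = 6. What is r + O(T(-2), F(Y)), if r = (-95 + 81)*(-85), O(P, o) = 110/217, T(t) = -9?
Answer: 258340/217 ≈ 1190.5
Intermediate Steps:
O(P, o) = 110/217 (O(P, o) = 110*(1/217) = 110/217)
r = 1190 (r = -14*(-85) = 1190)
r + O(T(-2), F(Y)) = 1190 + 110/217 = 258340/217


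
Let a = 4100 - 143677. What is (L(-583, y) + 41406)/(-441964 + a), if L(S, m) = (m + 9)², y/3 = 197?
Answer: -133802/193847 ≈ -0.69025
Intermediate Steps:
y = 591 (y = 3*197 = 591)
L(S, m) = (9 + m)²
a = -139577
(L(-583, y) + 41406)/(-441964 + a) = ((9 + 591)² + 41406)/(-441964 - 139577) = (600² + 41406)/(-581541) = (360000 + 41406)*(-1/581541) = 401406*(-1/581541) = -133802/193847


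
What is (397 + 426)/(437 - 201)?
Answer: 823/236 ≈ 3.4873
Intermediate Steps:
(397 + 426)/(437 - 201) = 823/236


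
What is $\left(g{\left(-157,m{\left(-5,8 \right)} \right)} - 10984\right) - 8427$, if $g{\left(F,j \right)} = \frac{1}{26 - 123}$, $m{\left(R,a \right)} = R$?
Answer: $- \frac{1882868}{97} \approx -19411.0$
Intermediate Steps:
$g{\left(F,j \right)} = - \frac{1}{97}$ ($g{\left(F,j \right)} = \frac{1}{-97} = - \frac{1}{97}$)
$\left(g{\left(-157,m{\left(-5,8 \right)} \right)} - 10984\right) - 8427 = \left(- \frac{1}{97} - 10984\right) - 8427 = - \frac{1065449}{97} - 8427 = - \frac{1882868}{97}$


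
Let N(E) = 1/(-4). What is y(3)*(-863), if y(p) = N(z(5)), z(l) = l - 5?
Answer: 863/4 ≈ 215.75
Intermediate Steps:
z(l) = -5 + l
N(E) = -1/4
y(p) = -1/4
y(3)*(-863) = -1/4*(-863) = 863/4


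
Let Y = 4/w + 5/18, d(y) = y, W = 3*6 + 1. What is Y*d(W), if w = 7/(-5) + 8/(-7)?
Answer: -39425/1602 ≈ -24.610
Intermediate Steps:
W = 19 (W = 18 + 1 = 19)
w = -89/35 (w = 7*(-⅕) + 8*(-⅐) = -7/5 - 8/7 = -89/35 ≈ -2.5429)
Y = -2075/1602 (Y = 4/(-89/35) + 5/18 = 4*(-35/89) + 5*(1/18) = -140/89 + 5/18 = -2075/1602 ≈ -1.2953)
Y*d(W) = -2075/1602*19 = -39425/1602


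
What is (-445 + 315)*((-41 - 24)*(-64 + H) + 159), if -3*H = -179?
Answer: -171860/3 ≈ -57287.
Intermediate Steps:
H = 179/3 (H = -1/3*(-179) = 179/3 ≈ 59.667)
(-445 + 315)*((-41 - 24)*(-64 + H) + 159) = (-445 + 315)*((-41 - 24)*(-64 + 179/3) + 159) = -130*(-65*(-13/3) + 159) = -130*(845/3 + 159) = -130*1322/3 = -171860/3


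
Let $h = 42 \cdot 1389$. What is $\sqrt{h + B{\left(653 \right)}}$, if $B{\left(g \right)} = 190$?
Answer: $4 \sqrt{3658} \approx 241.93$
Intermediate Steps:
$h = 58338$
$\sqrt{h + B{\left(653 \right)}} = \sqrt{58338 + 190} = \sqrt{58528} = 4 \sqrt{3658}$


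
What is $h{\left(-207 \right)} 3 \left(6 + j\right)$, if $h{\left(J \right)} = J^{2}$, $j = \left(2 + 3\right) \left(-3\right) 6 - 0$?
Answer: $-10797948$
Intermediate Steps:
$j = -90$ ($j = 5 \left(-3\right) 6 + 0 = \left(-15\right) 6 + 0 = -90 + 0 = -90$)
$h{\left(-207 \right)} 3 \left(6 + j\right) = \left(-207\right)^{2} \cdot 3 \left(6 - 90\right) = 42849 \cdot 3 \left(-84\right) = 42849 \left(-252\right) = -10797948$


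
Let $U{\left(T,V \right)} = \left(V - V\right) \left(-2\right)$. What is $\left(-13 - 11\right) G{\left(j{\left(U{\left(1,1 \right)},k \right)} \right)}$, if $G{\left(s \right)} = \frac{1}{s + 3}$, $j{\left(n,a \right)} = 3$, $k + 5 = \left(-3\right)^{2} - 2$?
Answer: $-4$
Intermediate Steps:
$k = 2$ ($k = -5 - \left(2 - \left(-3\right)^{2}\right) = -5 + \left(9 - 2\right) = -5 + 7 = 2$)
$U{\left(T,V \right)} = 0$ ($U{\left(T,V \right)} = 0 \left(-2\right) = 0$)
$G{\left(s \right)} = \frac{1}{3 + s}$
$\left(-13 - 11\right) G{\left(j{\left(U{\left(1,1 \right)},k \right)} \right)} = \frac{-13 - 11}{3 + 3} = - \frac{24}{6} = \left(-24\right) \frac{1}{6} = -4$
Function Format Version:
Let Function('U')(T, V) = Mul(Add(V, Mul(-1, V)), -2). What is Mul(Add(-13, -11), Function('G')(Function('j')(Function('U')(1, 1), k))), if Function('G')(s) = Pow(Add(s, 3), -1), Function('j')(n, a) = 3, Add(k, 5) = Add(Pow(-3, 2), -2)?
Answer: -4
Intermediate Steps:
k = 2 (k = Add(-5, Add(Pow(-3, 2), -2)) = Add(-5, Add(9, -2)) = Add(-5, 7) = 2)
Function('U')(T, V) = 0 (Function('U')(T, V) = Mul(0, -2) = 0)
Function('G')(s) = Pow(Add(3, s), -1)
Mul(Add(-13, -11), Function('G')(Function('j')(Function('U')(1, 1), k))) = Mul(Add(-13, -11), Pow(Add(3, 3), -1)) = Mul(-24, Pow(6, -1)) = Mul(-24, Rational(1, 6)) = -4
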